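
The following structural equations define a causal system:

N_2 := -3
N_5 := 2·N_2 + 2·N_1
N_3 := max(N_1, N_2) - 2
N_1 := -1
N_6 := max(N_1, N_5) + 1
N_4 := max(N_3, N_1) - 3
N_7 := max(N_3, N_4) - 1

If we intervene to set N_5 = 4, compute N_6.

The intervention breaks the incoming arrows to N_5: N_5 := 2·N_2 + 2·N_1 no longer applies, and N_5 = 4.
N_6 = max(N_1, N_5) + 1  [with N_1=-1, N_5=4]  = 5

5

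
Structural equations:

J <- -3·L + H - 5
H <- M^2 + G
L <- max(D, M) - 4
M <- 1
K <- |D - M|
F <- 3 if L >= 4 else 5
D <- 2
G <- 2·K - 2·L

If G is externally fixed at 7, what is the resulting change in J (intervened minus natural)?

do(G=7) replaces the equation G <- 2·K - 2·L with the constant G = 7.
L = max(D, M) - 4  [with D=2, M=1]  = -2
H = M^2 + G  [with M=1, G=7]  = 8
J = -3·L + H - 5  [with L=-2, H=8]  = 9
Without intervention: K = |D - M|  [with D=2, M=1]  = 1; L = max(D, M) - 4  [with D=2, M=1]  = -2; G = 2·K - 2·L  [with K=1, L=-2]  = 6; H = M^2 + G  [with M=1, G=6]  = 7; J = -3·L + H - 5  [with L=-2, H=7]  = 8.
Change = 9 − 8 = 1.

1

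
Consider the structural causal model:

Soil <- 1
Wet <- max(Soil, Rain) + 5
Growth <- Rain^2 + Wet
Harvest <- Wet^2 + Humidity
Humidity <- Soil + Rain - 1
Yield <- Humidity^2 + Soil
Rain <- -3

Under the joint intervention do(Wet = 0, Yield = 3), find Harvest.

-3

Under do(Wet = 0, Yield = 3), each intervened variable's structural equation is replaced by its fixed value.
Humidity = Soil + Rain - 1  [with Soil=1, Rain=-3]  = -3
Harvest = Wet^2 + Humidity  [with Wet=0, Humidity=-3]  = -3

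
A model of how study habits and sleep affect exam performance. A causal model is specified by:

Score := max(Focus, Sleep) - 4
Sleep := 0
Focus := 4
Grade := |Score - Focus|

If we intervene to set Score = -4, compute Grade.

The intervention breaks the incoming arrows to Score: Score := max(Focus, Sleep) - 4 no longer applies, and Score = -4.
Grade = |Score - Focus|  [with Score=-4, Focus=4]  = 8

8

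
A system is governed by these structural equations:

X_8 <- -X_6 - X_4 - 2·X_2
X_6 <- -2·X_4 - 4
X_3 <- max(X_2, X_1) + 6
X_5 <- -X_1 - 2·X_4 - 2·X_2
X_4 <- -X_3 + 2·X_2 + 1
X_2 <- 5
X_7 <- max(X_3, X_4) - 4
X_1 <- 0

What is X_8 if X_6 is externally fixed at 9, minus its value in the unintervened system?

-13

Intervening sets X_6 = 9 and removes its equation (X_6 <- -2·X_4 - 4).
X_3 = max(X_2, X_1) + 6  [with X_2=5, X_1=0]  = 11
X_4 = -X_3 + 2·X_2 + 1  [with X_3=11, X_2=5]  = 0
X_8 = -X_6 - X_4 - 2·X_2  [with X_6=9, X_4=0, X_2=5]  = -19
Without intervention: X_3 = max(X_2, X_1) + 6  [with X_2=5, X_1=0]  = 11; X_4 = -X_3 + 2·X_2 + 1  [with X_3=11, X_2=5]  = 0; X_6 = -2·X_4 - 4  [with X_4=0]  = -4; X_8 = -X_6 - X_4 - 2·X_2  [with X_6=-4, X_4=0, X_2=5]  = -6.
Change = -19 − (-6) = -13.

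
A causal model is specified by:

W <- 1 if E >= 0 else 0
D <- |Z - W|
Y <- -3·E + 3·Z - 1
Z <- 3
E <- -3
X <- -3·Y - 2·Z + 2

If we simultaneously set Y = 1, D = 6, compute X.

-7

Setting Y = 1, D = 6 by intervention discards those variables' equations.
X = -3·Y - 2·Z + 2  [with Y=1, Z=3]  = -7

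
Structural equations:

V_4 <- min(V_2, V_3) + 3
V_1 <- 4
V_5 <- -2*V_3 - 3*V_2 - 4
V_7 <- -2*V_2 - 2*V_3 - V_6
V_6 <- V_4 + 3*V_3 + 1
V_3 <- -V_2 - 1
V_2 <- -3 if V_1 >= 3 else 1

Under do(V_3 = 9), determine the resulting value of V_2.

Under do(V_3=9), the mechanism V_3 <- -V_2 - 1 is discarded; V_3 is fixed at 9.
Since V_2 is not a descendant of the intervened variable, it is unaffected.
V_2 = -3 if V_1 >= 3 else 1  [with V_1=4]  = -3

-3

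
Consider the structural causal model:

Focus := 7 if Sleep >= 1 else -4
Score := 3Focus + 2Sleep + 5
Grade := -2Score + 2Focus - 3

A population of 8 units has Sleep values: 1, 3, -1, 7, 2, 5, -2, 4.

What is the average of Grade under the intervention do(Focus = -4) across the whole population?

The intervention sets Focus=-4 in all 8 units regardless of Sleep. Recomputing Grade per unit gives -1, -9, 7, -25, -5, -17, 11, -13; average -6.5.

-6.5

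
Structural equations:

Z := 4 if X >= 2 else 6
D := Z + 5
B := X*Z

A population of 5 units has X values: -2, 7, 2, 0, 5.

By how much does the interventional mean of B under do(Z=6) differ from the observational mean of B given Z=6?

20.4

Every unit gets Z=6 under the intervention. B values become -12, 42, 12, 0, 30; E[B|do(Z=6)] = 14.4.
Conditioning on Z=6 selects the 2 unit(s) with X ∈ {-2, 0}. Their B values: -12, 0. Mean = -6.
Difference = 14.4 − (-6) = 20.4.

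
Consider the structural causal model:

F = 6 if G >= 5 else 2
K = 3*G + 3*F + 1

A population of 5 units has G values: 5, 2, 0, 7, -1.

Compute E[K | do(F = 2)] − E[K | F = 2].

Under do(F=2), F's equation is replaced by F=2 for every unit. Per-unit K: 22, 13, 7, 28, 4. Mean = 14.8.
Conditioning on F=2 selects the 3 unit(s) with G ∈ {2, 0, -1}. Their K values: 13, 7, 4. Mean = 8.
Difference = 14.8 − 8 = 6.8.

6.8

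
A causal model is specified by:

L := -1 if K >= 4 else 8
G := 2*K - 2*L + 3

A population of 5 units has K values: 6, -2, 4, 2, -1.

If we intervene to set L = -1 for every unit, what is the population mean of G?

The intervention sets L=-1 in all 5 units regardless of K. Recomputing G per unit gives 17, 1, 13, 9, 3; average 8.6.

8.6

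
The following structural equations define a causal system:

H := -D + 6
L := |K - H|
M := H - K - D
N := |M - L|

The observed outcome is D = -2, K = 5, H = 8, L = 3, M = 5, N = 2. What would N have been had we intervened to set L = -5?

10

Under do(L=-5), the mechanism L := |K - H| is discarded; L is fixed at -5.
H = -D + 6  [with D=-2]  = 8
M = H - K - D  [with H=8, K=5, D=-2]  = 5
N = |M - L|  [with M=5, L=-5]  = 10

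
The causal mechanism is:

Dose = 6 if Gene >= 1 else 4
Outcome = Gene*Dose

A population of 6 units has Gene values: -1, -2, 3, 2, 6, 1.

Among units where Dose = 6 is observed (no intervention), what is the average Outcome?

18

E[Outcome|Dose=6] averages over only the 4 units with Dose=6 (Gene = 3, 2, 6, 1): Outcome = 18, 12, 36, 6, mean 18.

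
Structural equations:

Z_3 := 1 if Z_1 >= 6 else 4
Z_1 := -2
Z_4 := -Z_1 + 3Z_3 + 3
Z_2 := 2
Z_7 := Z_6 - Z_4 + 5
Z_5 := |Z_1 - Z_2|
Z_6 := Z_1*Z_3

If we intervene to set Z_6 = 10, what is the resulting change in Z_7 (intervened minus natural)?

Intervening sets Z_6 = 10 and removes its equation (Z_6 := Z_1*Z_3).
Z_3 = 1 if Z_1 >= 6 else 4  [with Z_1=-2]  = 4
Z_4 = -Z_1 + 3Z_3 + 3  [with Z_1=-2, Z_3=4]  = 17
Z_7 = Z_6 - Z_4 + 5  [with Z_6=10, Z_4=17]  = -2
Without intervention: Z_3 = 1 if Z_1 >= 6 else 4  [with Z_1=-2]  = 4; Z_4 = -Z_1 + 3Z_3 + 3  [with Z_1=-2, Z_3=4]  = 17; Z_6 = Z_1*Z_3  [with Z_1=-2, Z_3=4]  = -8; Z_7 = Z_6 - Z_4 + 5  [with Z_6=-8, Z_4=17]  = -20.
Change = -2 − (-20) = 18.

18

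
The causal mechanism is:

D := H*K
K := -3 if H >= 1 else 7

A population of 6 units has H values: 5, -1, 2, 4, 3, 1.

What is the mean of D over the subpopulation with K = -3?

Observing K=-3 restricts to units where K's equation naturally yields -3: H ∈ {5, 2, 4, 3, 1}. In that subpopulation D = -15, -6, -12, -9, -3, mean -9.

-9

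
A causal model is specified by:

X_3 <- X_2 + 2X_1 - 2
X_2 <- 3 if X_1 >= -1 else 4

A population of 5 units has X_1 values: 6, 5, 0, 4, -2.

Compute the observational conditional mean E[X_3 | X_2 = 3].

8.5

E[X_3|X_2=3] averages over only the 4 units with X_2=3 (X_1 = 6, 5, 0, 4): X_3 = 13, 11, 1, 9, mean 8.5.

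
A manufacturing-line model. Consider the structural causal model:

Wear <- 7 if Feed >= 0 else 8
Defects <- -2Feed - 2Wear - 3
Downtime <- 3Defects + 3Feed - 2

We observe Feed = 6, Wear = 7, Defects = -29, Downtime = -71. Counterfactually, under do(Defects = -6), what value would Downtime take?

-2

The intervention breaks the incoming arrows to Defects: Defects <- -2Feed - 2Wear - 3 no longer applies, and Defects = -6.
Downtime = 3Defects + 3Feed - 2  [with Defects=-6, Feed=6]  = -2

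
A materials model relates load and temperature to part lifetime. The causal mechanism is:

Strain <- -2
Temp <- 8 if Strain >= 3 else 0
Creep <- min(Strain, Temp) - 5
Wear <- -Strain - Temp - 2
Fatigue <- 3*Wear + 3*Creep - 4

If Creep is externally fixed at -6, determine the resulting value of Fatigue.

-22

do(Creep=-6) replaces the equation Creep <- min(Strain, Temp) - 5 with the constant Creep = -6.
Temp = 8 if Strain >= 3 else 0  [with Strain=-2]  = 0
Wear = -Strain - Temp - 2  [with Strain=-2, Temp=0]  = 0
Fatigue = 3*Wear + 3*Creep - 4  [with Wear=0, Creep=-6]  = -22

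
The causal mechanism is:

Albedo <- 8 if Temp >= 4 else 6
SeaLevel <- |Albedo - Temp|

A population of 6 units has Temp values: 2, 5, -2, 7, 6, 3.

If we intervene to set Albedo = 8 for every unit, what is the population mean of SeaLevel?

4.5

do(Albedo=8) breaks Albedo's dependence on Temp. With Albedo=8 fixed, SeaLevel across the units is 6, 3, 10, 1, 2, 5, mean 4.5.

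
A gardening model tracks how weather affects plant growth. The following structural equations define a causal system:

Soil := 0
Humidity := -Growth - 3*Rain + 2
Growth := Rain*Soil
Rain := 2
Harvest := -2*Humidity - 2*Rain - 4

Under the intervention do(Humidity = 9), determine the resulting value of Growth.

Under do(Humidity=9), the mechanism Humidity := -Growth - 3*Rain + 2 is discarded; Humidity is fixed at 9.
Since Growth is not a descendant of the intervened variable, it is unaffected.
Growth = Rain*Soil  [with Rain=2, Soil=0]  = 0

0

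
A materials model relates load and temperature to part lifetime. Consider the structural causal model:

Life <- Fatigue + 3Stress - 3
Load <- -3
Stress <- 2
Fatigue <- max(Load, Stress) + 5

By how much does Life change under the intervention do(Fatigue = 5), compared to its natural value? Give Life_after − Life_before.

The intervention breaks the incoming arrows to Fatigue: Fatigue <- max(Load, Stress) + 5 no longer applies, and Fatigue = 5.
Life = Fatigue + 3Stress - 3  [with Fatigue=5, Stress=2]  = 8
Without intervention: Fatigue = max(Load, Stress) + 5  [with Load=-3, Stress=2]  = 7; Life = Fatigue + 3Stress - 3  [with Fatigue=7, Stress=2]  = 10.
Change = 8 − 10 = -2.

-2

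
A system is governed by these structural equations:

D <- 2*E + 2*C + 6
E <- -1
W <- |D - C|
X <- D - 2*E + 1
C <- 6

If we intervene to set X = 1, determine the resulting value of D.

do(X=1) replaces the equation X <- D - 2*E + 1 with the constant X = 1.
D is not downstream of the intervention, so its value is determined by the original equations.
D = 2*E + 2*C + 6  [with E=-1, C=6]  = 16

16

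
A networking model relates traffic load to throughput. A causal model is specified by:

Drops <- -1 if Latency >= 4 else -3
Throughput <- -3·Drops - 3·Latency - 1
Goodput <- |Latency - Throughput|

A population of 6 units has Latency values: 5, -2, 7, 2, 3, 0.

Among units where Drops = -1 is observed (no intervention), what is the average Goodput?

22

E[Goodput|Drops=-1] averages over only the 2 units with Drops=-1 (Latency = 5, 7): Goodput = 18, 26, mean 22.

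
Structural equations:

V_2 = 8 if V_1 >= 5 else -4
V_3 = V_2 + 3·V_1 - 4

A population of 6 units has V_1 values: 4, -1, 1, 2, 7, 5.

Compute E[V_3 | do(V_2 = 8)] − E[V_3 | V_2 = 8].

-9

do(V_2=8) breaks V_2's dependence on V_1. With V_2=8 fixed, V_3 across the units is 16, 1, 7, 10, 25, 19, mean 13.
Conditioning on V_2=8 selects the 2 unit(s) with V_1 ∈ {7, 5}. Their V_3 values: 25, 19. Mean = 22.
Difference = 13 − 22 = -9.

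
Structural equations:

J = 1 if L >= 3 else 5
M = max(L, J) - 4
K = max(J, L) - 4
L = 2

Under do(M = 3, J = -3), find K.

The joint intervention fixes M = 3, J = -3, removing each variable's own equation.
K = max(J, L) - 4  [with J=-3, L=2]  = -2

-2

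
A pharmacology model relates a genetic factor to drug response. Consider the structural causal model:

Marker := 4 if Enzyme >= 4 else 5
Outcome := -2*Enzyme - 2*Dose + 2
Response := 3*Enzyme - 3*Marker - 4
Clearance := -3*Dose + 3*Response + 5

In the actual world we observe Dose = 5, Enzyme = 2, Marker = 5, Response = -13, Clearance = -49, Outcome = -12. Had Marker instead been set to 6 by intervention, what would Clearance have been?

-58

do(Marker=6) replaces the equation Marker := 4 if Enzyme >= 4 else 5 with the constant Marker = 6.
Response = 3*Enzyme - 3*Marker - 4  [with Enzyme=2, Marker=6]  = -16
Clearance = -3*Dose + 3*Response + 5  [with Dose=5, Response=-16]  = -58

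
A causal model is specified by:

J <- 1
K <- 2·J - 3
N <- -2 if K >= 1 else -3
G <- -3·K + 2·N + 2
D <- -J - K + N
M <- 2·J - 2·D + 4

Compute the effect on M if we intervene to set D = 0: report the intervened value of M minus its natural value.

The intervention breaks the incoming arrows to D: D <- -J - K + N no longer applies, and D = 0.
M = 2·J - 2·D + 4  [with J=1, D=0]  = 6
Without intervention: K = 2·J - 3  [with J=1]  = -1; N = -2 if K >= 1 else -3  [with K=-1]  = -3; D = -J - K + N  [with J=1, K=-1, N=-3]  = -3; M = 2·J - 2·D + 4  [with J=1, D=-3]  = 12.
Change = 6 − 12 = -6.

-6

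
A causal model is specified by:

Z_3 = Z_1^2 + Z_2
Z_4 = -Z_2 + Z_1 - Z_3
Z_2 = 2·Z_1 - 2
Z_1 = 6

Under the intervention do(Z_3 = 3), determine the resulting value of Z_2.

Under do(Z_3=3), the mechanism Z_3 = Z_1^2 + Z_2 is discarded; Z_3 is fixed at 3.
Since Z_2 is not a descendant of the intervened variable, it is unaffected.
Z_2 = 2·Z_1 - 2  [with Z_1=6]  = 10

10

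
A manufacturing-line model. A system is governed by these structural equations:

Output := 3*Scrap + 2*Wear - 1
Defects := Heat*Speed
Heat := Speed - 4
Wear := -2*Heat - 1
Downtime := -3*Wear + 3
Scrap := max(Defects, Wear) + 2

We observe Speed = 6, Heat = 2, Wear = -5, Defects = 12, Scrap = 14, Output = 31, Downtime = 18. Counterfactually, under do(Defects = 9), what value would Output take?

22

Under do(Defects=9), the mechanism Defects := Heat*Speed is discarded; Defects is fixed at 9.
Heat = Speed - 4  [with Speed=6]  = 2
Wear = -2*Heat - 1  [with Heat=2]  = -5
Scrap = max(Defects, Wear) + 2  [with Defects=9, Wear=-5]  = 11
Output = 3*Scrap + 2*Wear - 1  [with Scrap=11, Wear=-5]  = 22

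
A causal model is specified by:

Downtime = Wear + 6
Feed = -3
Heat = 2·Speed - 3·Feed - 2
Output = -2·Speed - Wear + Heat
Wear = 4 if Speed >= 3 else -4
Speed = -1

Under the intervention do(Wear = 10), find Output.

-3

Intervening sets Wear = 10 and removes its equation (Wear = 4 if Speed >= 3 else -4).
Heat = 2·Speed - 3·Feed - 2  [with Speed=-1, Feed=-3]  = 5
Output = -2·Speed - Wear + Heat  [with Speed=-1, Wear=10, Heat=5]  = -3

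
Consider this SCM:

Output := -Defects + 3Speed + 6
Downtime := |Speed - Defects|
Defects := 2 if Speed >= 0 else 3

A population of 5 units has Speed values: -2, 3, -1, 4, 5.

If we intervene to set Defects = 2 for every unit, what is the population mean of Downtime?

2.6

do(Defects=2) breaks Defects's dependence on Speed. With Defects=2 fixed, Downtime across the units is 4, 1, 3, 2, 3, mean 2.6.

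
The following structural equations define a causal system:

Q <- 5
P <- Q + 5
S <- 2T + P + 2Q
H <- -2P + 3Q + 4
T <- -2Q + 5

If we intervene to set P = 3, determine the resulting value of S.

3

Under do(P=3), the mechanism P <- Q + 5 is discarded; P is fixed at 3.
T = -2Q + 5  [with Q=5]  = -5
S = 2T + P + 2Q  [with T=-5, P=3, Q=5]  = 3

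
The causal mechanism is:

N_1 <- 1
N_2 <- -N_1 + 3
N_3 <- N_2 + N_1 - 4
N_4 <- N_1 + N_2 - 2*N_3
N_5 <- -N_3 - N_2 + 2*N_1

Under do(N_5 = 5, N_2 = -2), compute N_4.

9

Setting N_5 = 5, N_2 = -2 by intervention discards those variables' equations.
N_3 = N_2 + N_1 - 4  [with N_2=-2, N_1=1]  = -5
N_4 = N_1 + N_2 - 2*N_3  [with N_1=1, N_2=-2, N_3=-5]  = 9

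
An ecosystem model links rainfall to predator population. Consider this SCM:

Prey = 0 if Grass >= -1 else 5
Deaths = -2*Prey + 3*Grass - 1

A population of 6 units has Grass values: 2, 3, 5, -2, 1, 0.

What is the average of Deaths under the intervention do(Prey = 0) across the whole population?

3.5

The intervention sets Prey=0 in all 6 units regardless of Grass. Recomputing Deaths per unit gives 5, 8, 14, -7, 2, -1; average 3.5.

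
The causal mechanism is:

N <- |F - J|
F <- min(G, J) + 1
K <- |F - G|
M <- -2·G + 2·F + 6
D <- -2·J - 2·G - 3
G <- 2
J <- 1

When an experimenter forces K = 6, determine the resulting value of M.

Under do(K=6), the mechanism K <- |F - G| is discarded; K is fixed at 6.
Since M is not a descendant of the intervened variable, it is unaffected.
F = min(G, J) + 1  [with G=2, J=1]  = 2
M = -2·G + 2·F + 6  [with G=2, F=2]  = 6

6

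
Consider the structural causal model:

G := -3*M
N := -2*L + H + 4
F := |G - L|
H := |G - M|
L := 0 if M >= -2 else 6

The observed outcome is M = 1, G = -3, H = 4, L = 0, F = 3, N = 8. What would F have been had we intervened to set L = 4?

Intervening sets L = 4 and removes its equation (L := 0 if M >= -2 else 6).
G = -3*M  [with M=1]  = -3
F = |G - L|  [with G=-3, L=4]  = 7

7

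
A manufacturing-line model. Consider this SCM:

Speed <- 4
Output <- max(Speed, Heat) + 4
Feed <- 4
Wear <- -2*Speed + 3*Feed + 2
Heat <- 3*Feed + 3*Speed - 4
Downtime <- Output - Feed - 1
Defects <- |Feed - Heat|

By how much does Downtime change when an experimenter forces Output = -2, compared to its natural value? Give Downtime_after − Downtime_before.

-26

Intervening sets Output = -2 and removes its equation (Output <- max(Speed, Heat) + 4).
Downtime = Output - Feed - 1  [with Output=-2, Feed=4]  = -7
Without intervention: Heat = 3*Feed + 3*Speed - 4  [with Feed=4, Speed=4]  = 20; Output = max(Speed, Heat) + 4  [with Speed=4, Heat=20]  = 24; Downtime = Output - Feed - 1  [with Output=24, Feed=4]  = 19.
Change = -7 − 19 = -26.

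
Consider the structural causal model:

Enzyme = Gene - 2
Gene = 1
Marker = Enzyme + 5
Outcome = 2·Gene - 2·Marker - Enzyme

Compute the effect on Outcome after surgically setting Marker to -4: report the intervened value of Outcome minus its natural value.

The intervention breaks the incoming arrows to Marker: Marker = Enzyme + 5 no longer applies, and Marker = -4.
Enzyme = Gene - 2  [with Gene=1]  = -1
Outcome = 2·Gene - 2·Marker - Enzyme  [with Gene=1, Marker=-4, Enzyme=-1]  = 11
Without intervention: Enzyme = Gene - 2  [with Gene=1]  = -1; Marker = Enzyme + 5  [with Enzyme=-1]  = 4; Outcome = 2·Gene - 2·Marker - Enzyme  [with Gene=1, Marker=4, Enzyme=-1]  = -5.
Change = 11 − (-5) = 16.

16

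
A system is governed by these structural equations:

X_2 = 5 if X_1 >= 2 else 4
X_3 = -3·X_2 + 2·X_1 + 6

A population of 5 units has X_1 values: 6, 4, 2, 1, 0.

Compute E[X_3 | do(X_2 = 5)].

The intervention sets X_2=5 in all 5 units regardless of X_1. Recomputing X_3 per unit gives 3, -1, -5, -7, -9; average -3.8.

-3.8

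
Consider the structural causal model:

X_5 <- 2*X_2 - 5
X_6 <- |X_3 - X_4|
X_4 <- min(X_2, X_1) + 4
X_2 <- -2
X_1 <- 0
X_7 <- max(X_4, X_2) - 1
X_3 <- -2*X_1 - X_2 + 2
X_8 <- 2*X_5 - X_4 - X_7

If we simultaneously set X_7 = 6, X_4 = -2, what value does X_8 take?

-22

The joint intervention fixes X_7 = 6, X_4 = -2, removing each variable's own equation.
X_5 = 2*X_2 - 5  [with X_2=-2]  = -9
X_8 = 2*X_5 - X_4 - X_7  [with X_5=-9, X_4=-2, X_7=6]  = -22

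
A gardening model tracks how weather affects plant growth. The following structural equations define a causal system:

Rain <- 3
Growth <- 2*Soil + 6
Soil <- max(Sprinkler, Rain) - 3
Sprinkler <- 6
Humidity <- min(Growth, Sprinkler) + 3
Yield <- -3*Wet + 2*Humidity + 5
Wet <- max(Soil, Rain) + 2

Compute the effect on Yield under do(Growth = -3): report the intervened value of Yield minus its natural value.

-18

Under do(Growth=-3), the mechanism Growth <- 2*Soil + 6 is discarded; Growth is fixed at -3.
Soil = max(Sprinkler, Rain) - 3  [with Sprinkler=6, Rain=3]  = 3
Wet = max(Soil, Rain) + 2  [with Soil=3, Rain=3]  = 5
Humidity = min(Growth, Sprinkler) + 3  [with Growth=-3, Sprinkler=6]  = 0
Yield = -3*Wet + 2*Humidity + 5  [with Wet=5, Humidity=0]  = -10
Without intervention: Soil = max(Sprinkler, Rain) - 3  [with Sprinkler=6, Rain=3]  = 3; Wet = max(Soil, Rain) + 2  [with Soil=3, Rain=3]  = 5; Growth = 2*Soil + 6  [with Soil=3]  = 12; Humidity = min(Growth, Sprinkler) + 3  [with Growth=12, Sprinkler=6]  = 9; Yield = -3*Wet + 2*Humidity + 5  [with Wet=5, Humidity=9]  = 8.
Change = -10 − 8 = -18.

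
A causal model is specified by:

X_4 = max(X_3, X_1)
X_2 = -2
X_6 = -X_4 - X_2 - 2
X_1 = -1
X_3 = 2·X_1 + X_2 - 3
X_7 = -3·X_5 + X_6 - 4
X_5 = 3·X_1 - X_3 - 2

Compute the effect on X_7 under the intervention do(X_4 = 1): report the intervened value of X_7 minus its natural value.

The intervention breaks the incoming arrows to X_4: X_4 = max(X_3, X_1) no longer applies, and X_4 = 1.
X_3 = 2·X_1 + X_2 - 3  [with X_1=-1, X_2=-2]  = -7
X_5 = 3·X_1 - X_3 - 2  [with X_1=-1, X_3=-7]  = 2
X_6 = -X_4 - X_2 - 2  [with X_4=1, X_2=-2]  = -1
X_7 = -3·X_5 + X_6 - 4  [with X_5=2, X_6=-1]  = -11
Without intervention: X_3 = 2·X_1 + X_2 - 3  [with X_1=-1, X_2=-2]  = -7; X_4 = max(X_3, X_1)  [with X_3=-7, X_1=-1]  = -1; X_5 = 3·X_1 - X_3 - 2  [with X_1=-1, X_3=-7]  = 2; X_6 = -X_4 - X_2 - 2  [with X_4=-1, X_2=-2]  = 1; X_7 = -3·X_5 + X_6 - 4  [with X_5=2, X_6=1]  = -9.
Change = -11 − (-9) = -2.

-2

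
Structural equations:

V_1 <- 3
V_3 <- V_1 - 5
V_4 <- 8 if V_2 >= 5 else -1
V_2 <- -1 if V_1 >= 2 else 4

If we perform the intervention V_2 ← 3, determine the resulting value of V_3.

-2

The intervention breaks the incoming arrows to V_2: V_2 <- -1 if V_1 >= 2 else 4 no longer applies, and V_2 = 3.
Since V_3 is not a descendant of the intervened variable, it is unaffected.
V_3 = V_1 - 5  [with V_1=3]  = -2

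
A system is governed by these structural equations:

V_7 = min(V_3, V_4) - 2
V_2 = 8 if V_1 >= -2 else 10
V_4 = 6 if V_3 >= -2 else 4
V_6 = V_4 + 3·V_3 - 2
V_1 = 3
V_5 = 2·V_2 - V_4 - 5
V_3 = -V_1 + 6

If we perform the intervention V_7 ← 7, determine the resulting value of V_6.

Intervening sets V_7 = 7 and removes its equation (V_7 = min(V_3, V_4) - 2).
Since V_6 is not a descendant of the intervened variable, it is unaffected.
V_3 = -V_1 + 6  [with V_1=3]  = 3
V_4 = 6 if V_3 >= -2 else 4  [with V_3=3]  = 6
V_6 = V_4 + 3·V_3 - 2  [with V_4=6, V_3=3]  = 13

13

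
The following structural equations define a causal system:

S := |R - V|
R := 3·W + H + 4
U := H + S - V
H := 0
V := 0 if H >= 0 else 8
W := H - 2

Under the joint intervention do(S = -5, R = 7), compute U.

Setting S = -5, R = 7 by intervention discards those variables' equations.
V = 0 if H >= 0 else 8  [with H=0]  = 0
U = H + S - V  [with H=0, S=-5, V=0]  = -5

-5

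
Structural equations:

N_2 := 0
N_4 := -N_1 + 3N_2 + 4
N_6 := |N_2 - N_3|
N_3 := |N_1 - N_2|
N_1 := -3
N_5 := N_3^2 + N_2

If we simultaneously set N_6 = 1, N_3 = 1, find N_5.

Under do(N_6 = 1, N_3 = 1), each intervened variable's structural equation is replaced by its fixed value.
N_5 = N_3^2 + N_2  [with N_3=1, N_2=0]  = 1

1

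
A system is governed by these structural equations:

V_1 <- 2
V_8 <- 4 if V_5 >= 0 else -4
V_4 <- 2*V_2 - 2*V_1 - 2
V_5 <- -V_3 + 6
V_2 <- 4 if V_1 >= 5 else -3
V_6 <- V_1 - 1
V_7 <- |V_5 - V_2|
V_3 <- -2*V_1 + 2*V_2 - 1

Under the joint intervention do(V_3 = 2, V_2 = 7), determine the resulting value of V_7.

3

The joint intervention fixes V_3 = 2, V_2 = 7, removing each variable's own equation.
V_5 = -V_3 + 6  [with V_3=2]  = 4
V_7 = |V_5 - V_2|  [with V_5=4, V_2=7]  = 3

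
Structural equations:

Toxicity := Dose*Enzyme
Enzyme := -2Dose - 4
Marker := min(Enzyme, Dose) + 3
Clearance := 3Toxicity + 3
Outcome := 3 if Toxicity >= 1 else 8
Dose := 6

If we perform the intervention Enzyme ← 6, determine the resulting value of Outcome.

3

Under do(Enzyme=6), the mechanism Enzyme := -2Dose - 4 is discarded; Enzyme is fixed at 6.
Toxicity = Dose*Enzyme  [with Dose=6, Enzyme=6]  = 36
Outcome = 3 if Toxicity >= 1 else 8  [with Toxicity=36]  = 3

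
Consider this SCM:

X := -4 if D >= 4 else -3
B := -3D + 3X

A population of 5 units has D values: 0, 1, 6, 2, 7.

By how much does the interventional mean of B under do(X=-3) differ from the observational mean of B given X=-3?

-6.6

Under do(X=-3), X's equation is replaced by X=-3 for every unit. Per-unit B: -9, -12, -27, -15, -30. Mean = -18.6.
E[B|X=-3] averages over only the 3 units with X=-3 (D = 0, 1, 2): B = -9, -12, -15, mean -12.
Difference = -18.6 − (-12) = -6.6.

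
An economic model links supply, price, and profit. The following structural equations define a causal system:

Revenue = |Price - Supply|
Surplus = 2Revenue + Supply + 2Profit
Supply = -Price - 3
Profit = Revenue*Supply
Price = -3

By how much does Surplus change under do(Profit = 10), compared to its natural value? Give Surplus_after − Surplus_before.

Intervening sets Profit = 10 and removes its equation (Profit = Revenue*Supply).
Supply = -Price - 3  [with Price=-3]  = 0
Revenue = |Price - Supply|  [with Price=-3, Supply=0]  = 3
Surplus = 2Revenue + Supply + 2Profit  [with Revenue=3, Supply=0, Profit=10]  = 26
Without intervention: Supply = -Price - 3  [with Price=-3]  = 0; Revenue = |Price - Supply|  [with Price=-3, Supply=0]  = 3; Profit = Revenue*Supply  [with Revenue=3, Supply=0]  = 0; Surplus = 2Revenue + Supply + 2Profit  [with Revenue=3, Supply=0, Profit=0]  = 6.
Change = 26 − 6 = 20.

20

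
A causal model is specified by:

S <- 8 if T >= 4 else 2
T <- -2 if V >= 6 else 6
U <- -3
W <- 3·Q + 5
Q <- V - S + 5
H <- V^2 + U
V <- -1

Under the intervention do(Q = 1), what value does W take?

Intervening sets Q = 1 and removes its equation (Q <- V - S + 5).
W = 3·Q + 5  [with Q=1]  = 8

8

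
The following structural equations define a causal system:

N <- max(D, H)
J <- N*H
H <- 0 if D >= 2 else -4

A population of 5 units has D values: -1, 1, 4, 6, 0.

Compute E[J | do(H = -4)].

-8

Under do(H=-4), H's equation is replaced by H=-4 for every unit. Per-unit J: 4, -4, -16, -24, 0. Mean = -8.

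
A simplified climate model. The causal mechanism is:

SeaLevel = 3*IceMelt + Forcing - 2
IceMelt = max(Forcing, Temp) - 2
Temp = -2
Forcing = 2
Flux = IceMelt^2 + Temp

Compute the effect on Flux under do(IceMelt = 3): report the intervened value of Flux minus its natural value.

9

do(IceMelt=3) replaces the equation IceMelt = max(Forcing, Temp) - 2 with the constant IceMelt = 3.
Flux = IceMelt^2 + Temp  [with IceMelt=3, Temp=-2]  = 7
Without intervention: IceMelt = max(Forcing, Temp) - 2  [with Forcing=2, Temp=-2]  = 0; Flux = IceMelt^2 + Temp  [with IceMelt=0, Temp=-2]  = -2.
Change = 7 − (-2) = 9.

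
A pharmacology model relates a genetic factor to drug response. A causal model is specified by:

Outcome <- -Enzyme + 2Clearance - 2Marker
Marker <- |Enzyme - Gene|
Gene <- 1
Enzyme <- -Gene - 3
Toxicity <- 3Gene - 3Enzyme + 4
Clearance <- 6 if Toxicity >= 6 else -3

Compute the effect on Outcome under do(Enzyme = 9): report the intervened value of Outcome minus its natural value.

Under do(Enzyme=9), the mechanism Enzyme <- -Gene - 3 is discarded; Enzyme is fixed at 9.
Marker = |Enzyme - Gene|  [with Enzyme=9, Gene=1]  = 8
Toxicity = 3Gene - 3Enzyme + 4  [with Gene=1, Enzyme=9]  = -20
Clearance = 6 if Toxicity >= 6 else -3  [with Toxicity=-20]  = -3
Outcome = -Enzyme + 2Clearance - 2Marker  [with Enzyme=9, Clearance=-3, Marker=8]  = -31
Without intervention: Enzyme = -Gene - 3  [with Gene=1]  = -4; Marker = |Enzyme - Gene|  [with Enzyme=-4, Gene=1]  = 5; Toxicity = 3Gene - 3Enzyme + 4  [with Gene=1, Enzyme=-4]  = 19; Clearance = 6 if Toxicity >= 6 else -3  [with Toxicity=19]  = 6; Outcome = -Enzyme + 2Clearance - 2Marker  [with Enzyme=-4, Clearance=6, Marker=5]  = 6.
Change = -31 − 6 = -37.

-37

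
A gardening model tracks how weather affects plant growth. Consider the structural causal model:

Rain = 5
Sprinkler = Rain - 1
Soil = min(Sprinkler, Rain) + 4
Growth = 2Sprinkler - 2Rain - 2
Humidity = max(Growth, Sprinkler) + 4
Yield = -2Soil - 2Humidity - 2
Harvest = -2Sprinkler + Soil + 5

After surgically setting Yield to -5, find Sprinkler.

4

do(Yield=-5) replaces the equation Yield = -2Soil - 2Humidity - 2 with the constant Yield = -5.
Sprinkler is not downstream of the intervention, so its value is determined by the original equations.
Sprinkler = Rain - 1  [with Rain=5]  = 4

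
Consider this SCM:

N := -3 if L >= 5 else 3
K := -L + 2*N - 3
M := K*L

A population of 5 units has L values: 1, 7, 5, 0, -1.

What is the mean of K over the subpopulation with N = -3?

-15

Conditioning on N=-3 selects the 2 unit(s) with L ∈ {7, 5}. Their K values: -16, -14. Mean = -15.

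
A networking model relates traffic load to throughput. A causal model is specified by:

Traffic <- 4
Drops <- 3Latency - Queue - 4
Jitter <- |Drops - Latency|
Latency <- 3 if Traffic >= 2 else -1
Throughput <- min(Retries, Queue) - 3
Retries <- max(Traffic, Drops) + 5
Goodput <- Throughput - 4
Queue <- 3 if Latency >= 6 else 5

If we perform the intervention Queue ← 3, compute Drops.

The intervention breaks the incoming arrows to Queue: Queue <- 3 if Latency >= 6 else 5 no longer applies, and Queue = 3.
Latency = 3 if Traffic >= 2 else -1  [with Traffic=4]  = 3
Drops = 3Latency - Queue - 4  [with Latency=3, Queue=3]  = 2

2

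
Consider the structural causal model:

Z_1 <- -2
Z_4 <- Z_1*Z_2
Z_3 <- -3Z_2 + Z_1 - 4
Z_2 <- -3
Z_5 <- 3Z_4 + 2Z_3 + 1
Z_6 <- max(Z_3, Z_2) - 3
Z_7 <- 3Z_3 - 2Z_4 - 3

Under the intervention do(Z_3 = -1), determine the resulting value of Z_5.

17

do(Z_3=-1) replaces the equation Z_3 <- -3Z_2 + Z_1 - 4 with the constant Z_3 = -1.
Z_4 = Z_1*Z_2  [with Z_1=-2, Z_2=-3]  = 6
Z_5 = 3Z_4 + 2Z_3 + 1  [with Z_4=6, Z_3=-1]  = 17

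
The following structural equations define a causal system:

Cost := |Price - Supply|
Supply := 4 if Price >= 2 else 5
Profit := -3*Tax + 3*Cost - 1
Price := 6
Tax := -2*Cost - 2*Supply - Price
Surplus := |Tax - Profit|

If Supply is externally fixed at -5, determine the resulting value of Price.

6

Under do(Supply=-5), the mechanism Supply := 4 if Price >= 2 else 5 is discarded; Supply is fixed at -5.
Price is not downstream of the intervention, so its value is determined by the original equations.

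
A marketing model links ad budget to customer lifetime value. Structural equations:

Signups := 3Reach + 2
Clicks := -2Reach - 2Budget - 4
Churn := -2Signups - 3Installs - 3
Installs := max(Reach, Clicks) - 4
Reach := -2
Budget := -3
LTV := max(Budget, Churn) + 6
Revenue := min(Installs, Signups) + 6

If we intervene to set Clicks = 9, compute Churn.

The intervention breaks the incoming arrows to Clicks: Clicks := -2Reach - 2Budget - 4 no longer applies, and Clicks = 9.
Installs = max(Reach, Clicks) - 4  [with Reach=-2, Clicks=9]  = 5
Signups = 3Reach + 2  [with Reach=-2]  = -4
Churn = -2Signups - 3Installs - 3  [with Signups=-4, Installs=5]  = -10

-10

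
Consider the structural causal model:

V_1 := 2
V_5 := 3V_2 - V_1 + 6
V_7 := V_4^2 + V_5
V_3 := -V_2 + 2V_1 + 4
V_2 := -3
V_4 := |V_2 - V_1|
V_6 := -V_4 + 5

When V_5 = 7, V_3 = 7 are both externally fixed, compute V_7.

The joint intervention fixes V_5 = 7, V_3 = 7, removing each variable's own equation.
V_4 = |V_2 - V_1|  [with V_2=-3, V_1=2]  = 5
V_7 = V_4^2 + V_5  [with V_4=5, V_5=7]  = 32

32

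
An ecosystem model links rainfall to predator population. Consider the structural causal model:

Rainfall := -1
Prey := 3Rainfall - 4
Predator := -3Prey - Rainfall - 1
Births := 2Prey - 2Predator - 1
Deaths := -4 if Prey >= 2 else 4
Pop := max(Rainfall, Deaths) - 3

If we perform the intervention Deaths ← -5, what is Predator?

do(Deaths=-5) replaces the equation Deaths := -4 if Prey >= 2 else 4 with the constant Deaths = -5.
Predator is not downstream of the intervention, so its value is determined by the original equations.
Prey = 3Rainfall - 4  [with Rainfall=-1]  = -7
Predator = -3Prey - Rainfall - 1  [with Prey=-7, Rainfall=-1]  = 21

21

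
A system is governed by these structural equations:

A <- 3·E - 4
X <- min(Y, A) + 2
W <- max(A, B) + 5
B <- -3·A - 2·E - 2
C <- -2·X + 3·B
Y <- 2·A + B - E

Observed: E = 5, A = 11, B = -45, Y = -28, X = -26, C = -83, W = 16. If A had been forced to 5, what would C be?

Under do(A=5), the mechanism A <- 3·E - 4 is discarded; A is fixed at 5.
B = -3·A - 2·E - 2  [with A=5, E=5]  = -27
Y = 2·A + B - E  [with A=5, B=-27, E=5]  = -22
X = min(Y, A) + 2  [with Y=-22, A=5]  = -20
C = -2·X + 3·B  [with X=-20, B=-27]  = -41

-41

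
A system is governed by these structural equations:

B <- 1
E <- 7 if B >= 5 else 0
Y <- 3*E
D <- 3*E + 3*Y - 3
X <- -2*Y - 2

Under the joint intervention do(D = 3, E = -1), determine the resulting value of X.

The joint intervention fixes D = 3, E = -1, removing each variable's own equation.
Y = 3*E  [with E=-1]  = -3
X = -2*Y - 2  [with Y=-3]  = 4

4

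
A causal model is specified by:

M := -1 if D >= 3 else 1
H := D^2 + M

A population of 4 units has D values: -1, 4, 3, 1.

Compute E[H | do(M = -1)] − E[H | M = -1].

Every unit gets M=-1 under the intervention. H values become 0, 15, 8, 0; E[H|do(M=-1)] = 5.75.
E[H|M=-1] averages over only the 2 units with M=-1 (D = 4, 3): H = 15, 8, mean 11.5.
Difference = 5.75 − 11.5 = -5.75.

-5.75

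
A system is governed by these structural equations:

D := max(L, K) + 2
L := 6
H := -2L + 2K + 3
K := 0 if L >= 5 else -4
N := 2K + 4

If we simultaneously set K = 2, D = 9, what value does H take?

Setting K = 2, D = 9 by intervention discards those variables' equations.
H = -2L + 2K + 3  [with L=6, K=2]  = -5

-5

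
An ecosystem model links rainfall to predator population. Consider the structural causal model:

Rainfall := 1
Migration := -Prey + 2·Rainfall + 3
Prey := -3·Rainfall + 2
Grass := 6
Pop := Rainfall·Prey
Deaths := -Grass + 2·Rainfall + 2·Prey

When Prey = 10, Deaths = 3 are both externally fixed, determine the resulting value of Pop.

10

Setting Prey = 10, Deaths = 3 by intervention discards those variables' equations.
Pop = Rainfall·Prey  [with Rainfall=1, Prey=10]  = 10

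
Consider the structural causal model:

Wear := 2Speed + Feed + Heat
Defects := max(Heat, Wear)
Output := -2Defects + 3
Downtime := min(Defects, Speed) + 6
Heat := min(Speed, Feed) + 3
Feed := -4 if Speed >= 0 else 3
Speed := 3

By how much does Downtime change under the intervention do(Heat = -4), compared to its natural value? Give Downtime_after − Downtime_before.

The intervention breaks the incoming arrows to Heat: Heat := min(Speed, Feed) + 3 no longer applies, and Heat = -4.
Feed = -4 if Speed >= 0 else 3  [with Speed=3]  = -4
Wear = 2Speed + Feed + Heat  [with Speed=3, Feed=-4, Heat=-4]  = -2
Defects = max(Heat, Wear)  [with Heat=-4, Wear=-2]  = -2
Downtime = min(Defects, Speed) + 6  [with Defects=-2, Speed=3]  = 4
Without intervention: Feed = -4 if Speed >= 0 else 3  [with Speed=3]  = -4; Heat = min(Speed, Feed) + 3  [with Speed=3, Feed=-4]  = -1; Wear = 2Speed + Feed + Heat  [with Speed=3, Feed=-4, Heat=-1]  = 1; Defects = max(Heat, Wear)  [with Heat=-1, Wear=1]  = 1; Downtime = min(Defects, Speed) + 6  [with Defects=1, Speed=3]  = 7.
Change = 4 − 7 = -3.

-3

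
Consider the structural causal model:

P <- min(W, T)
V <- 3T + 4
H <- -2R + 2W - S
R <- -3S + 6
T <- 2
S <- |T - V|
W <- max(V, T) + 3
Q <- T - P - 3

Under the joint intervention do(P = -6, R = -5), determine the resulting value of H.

28

Under do(P = -6, R = -5), each intervened variable's structural equation is replaced by its fixed value.
V = 3T + 4  [with T=2]  = 10
S = |T - V|  [with T=2, V=10]  = 8
W = max(V, T) + 3  [with V=10, T=2]  = 13
H = -2R + 2W - S  [with R=-5, W=13, S=8]  = 28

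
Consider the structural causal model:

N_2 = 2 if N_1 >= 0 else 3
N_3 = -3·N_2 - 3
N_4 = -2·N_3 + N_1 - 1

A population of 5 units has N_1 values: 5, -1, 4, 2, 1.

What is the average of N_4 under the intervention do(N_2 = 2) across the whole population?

19.2

do(N_2=2) breaks N_2's dependence on N_1. With N_2=2 fixed, N_4 across the units is 22, 16, 21, 19, 18, mean 19.2.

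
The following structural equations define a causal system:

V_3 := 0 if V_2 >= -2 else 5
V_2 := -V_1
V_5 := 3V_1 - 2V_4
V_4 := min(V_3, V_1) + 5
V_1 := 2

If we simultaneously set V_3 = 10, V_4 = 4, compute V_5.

Setting V_3 = 10, V_4 = 4 by intervention discards those variables' equations.
V_5 = 3V_1 - 2V_4  [with V_1=2, V_4=4]  = -2

-2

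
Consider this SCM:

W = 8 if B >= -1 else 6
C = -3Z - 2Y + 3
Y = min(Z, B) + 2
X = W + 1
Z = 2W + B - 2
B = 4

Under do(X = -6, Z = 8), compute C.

-33

Setting X = -6, Z = 8 by intervention discards those variables' equations.
Y = min(Z, B) + 2  [with Z=8, B=4]  = 6
C = -3Z - 2Y + 3  [with Z=8, Y=6]  = -33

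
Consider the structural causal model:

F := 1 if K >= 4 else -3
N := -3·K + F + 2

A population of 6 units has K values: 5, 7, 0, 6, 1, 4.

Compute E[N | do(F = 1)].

-8.5

Under do(F=1), F's equation is replaced by F=1 for every unit. Per-unit N: -12, -18, 3, -15, 0, -9. Mean = -8.5.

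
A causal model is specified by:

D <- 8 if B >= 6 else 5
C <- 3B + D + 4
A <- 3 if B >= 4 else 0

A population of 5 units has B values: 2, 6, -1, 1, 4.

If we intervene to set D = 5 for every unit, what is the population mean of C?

16.2

The intervention sets D=5 in all 5 units regardless of B. Recomputing C per unit gives 15, 27, 6, 12, 21; average 16.2.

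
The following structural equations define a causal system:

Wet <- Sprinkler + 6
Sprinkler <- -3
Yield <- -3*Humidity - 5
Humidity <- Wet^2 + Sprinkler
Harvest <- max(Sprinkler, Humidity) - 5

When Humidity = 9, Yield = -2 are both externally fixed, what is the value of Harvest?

Setting Humidity = 9, Yield = -2 by intervention discards those variables' equations.
Harvest = max(Sprinkler, Humidity) - 5  [with Sprinkler=-3, Humidity=9]  = 4

4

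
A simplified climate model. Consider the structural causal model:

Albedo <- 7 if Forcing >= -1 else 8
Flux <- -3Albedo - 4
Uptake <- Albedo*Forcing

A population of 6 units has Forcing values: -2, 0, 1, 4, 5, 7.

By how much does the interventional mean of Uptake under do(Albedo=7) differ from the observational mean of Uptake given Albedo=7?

-6.3

The intervention sets Albedo=7 in all 6 units regardless of Forcing. Recomputing Uptake per unit gives -14, 0, 7, 28, 35, 49; average 17.5.
Observing Albedo=7 restricts to units where Albedo's equation naturally yields 7: Forcing ∈ {0, 1, 4, 5, 7}. In that subpopulation Uptake = 0, 7, 28, 35, 49, mean 23.8.
Difference = 17.5 − 23.8 = -6.3.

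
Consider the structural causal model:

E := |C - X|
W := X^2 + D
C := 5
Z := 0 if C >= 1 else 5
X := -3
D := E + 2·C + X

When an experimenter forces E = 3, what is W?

19

The intervention breaks the incoming arrows to E: E := |C - X| no longer applies, and E = 3.
D = E + 2·C + X  [with E=3, C=5, X=-3]  = 10
W = X^2 + D  [with X=-3, D=10]  = 19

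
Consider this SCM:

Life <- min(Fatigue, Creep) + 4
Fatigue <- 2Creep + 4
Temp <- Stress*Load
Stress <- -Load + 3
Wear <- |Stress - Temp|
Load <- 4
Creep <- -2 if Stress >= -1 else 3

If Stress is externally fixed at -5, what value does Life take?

Under do(Stress=-5), the mechanism Stress <- -Load + 3 is discarded; Stress is fixed at -5.
Creep = -2 if Stress >= -1 else 3  [with Stress=-5]  = 3
Fatigue = 2Creep + 4  [with Creep=3]  = 10
Life = min(Fatigue, Creep) + 4  [with Fatigue=10, Creep=3]  = 7

7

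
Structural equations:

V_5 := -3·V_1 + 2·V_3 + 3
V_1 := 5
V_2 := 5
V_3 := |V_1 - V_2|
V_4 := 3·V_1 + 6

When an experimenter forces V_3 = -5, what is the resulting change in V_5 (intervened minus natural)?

do(V_3=-5) replaces the equation V_3 := |V_1 - V_2| with the constant V_3 = -5.
V_5 = -3·V_1 + 2·V_3 + 3  [with V_1=5, V_3=-5]  = -22
Without intervention: V_3 = |V_1 - V_2|  [with V_1=5, V_2=5]  = 0; V_5 = -3·V_1 + 2·V_3 + 3  [with V_1=5, V_3=0]  = -12.
Change = -22 − (-12) = -10.

-10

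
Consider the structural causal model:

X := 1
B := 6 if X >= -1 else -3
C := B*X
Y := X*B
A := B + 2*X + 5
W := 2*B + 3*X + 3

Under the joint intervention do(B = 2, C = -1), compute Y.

2

Setting B = 2, C = -1 by intervention discards those variables' equations.
Y = X*B  [with X=1, B=2]  = 2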